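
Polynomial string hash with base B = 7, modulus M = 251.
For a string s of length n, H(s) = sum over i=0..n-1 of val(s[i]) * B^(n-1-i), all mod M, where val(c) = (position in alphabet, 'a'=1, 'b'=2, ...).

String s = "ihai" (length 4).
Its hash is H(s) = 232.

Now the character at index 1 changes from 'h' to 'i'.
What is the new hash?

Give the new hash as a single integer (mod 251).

val('h') = 8, val('i') = 9
Position k = 1, exponent = n-1-k = 2
B^2 mod M = 7^2 mod 251 = 49
Delta = (9 - 8) * 49 mod 251 = 49
New hash = (232 + 49) mod 251 = 30

Answer: 30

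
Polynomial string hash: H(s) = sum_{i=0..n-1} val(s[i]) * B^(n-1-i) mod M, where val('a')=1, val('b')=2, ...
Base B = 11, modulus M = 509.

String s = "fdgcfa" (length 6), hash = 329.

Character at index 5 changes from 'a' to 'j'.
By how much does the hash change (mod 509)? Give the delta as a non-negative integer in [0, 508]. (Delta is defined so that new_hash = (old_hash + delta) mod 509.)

Delta formula: (val(new) - val(old)) * B^(n-1-k) mod M
  val('j') - val('a') = 10 - 1 = 9
  B^(n-1-k) = 11^0 mod 509 = 1
  Delta = 9 * 1 mod 509 = 9

Answer: 9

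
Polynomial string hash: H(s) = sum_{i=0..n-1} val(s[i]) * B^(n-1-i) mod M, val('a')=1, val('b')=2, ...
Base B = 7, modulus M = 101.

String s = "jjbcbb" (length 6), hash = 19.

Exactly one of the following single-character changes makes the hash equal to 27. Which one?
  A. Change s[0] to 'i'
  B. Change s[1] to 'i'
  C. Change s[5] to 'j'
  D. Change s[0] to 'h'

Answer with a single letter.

Option A: s[0]='j'->'i', delta=(9-10)*7^5 mod 101 = 60, hash=19+60 mod 101 = 79
Option B: s[1]='j'->'i', delta=(9-10)*7^4 mod 101 = 23, hash=19+23 mod 101 = 42
Option C: s[5]='b'->'j', delta=(10-2)*7^0 mod 101 = 8, hash=19+8 mod 101 = 27 <-- target
Option D: s[0]='j'->'h', delta=(8-10)*7^5 mod 101 = 19, hash=19+19 mod 101 = 38

Answer: C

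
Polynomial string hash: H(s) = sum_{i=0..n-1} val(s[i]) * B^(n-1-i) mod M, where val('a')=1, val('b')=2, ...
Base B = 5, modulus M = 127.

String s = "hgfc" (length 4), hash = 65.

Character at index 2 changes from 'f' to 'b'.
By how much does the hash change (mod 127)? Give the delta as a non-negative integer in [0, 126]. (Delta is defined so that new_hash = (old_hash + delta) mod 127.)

Answer: 107

Derivation:
Delta formula: (val(new) - val(old)) * B^(n-1-k) mod M
  val('b') - val('f') = 2 - 6 = -4
  B^(n-1-k) = 5^1 mod 127 = 5
  Delta = -4 * 5 mod 127 = 107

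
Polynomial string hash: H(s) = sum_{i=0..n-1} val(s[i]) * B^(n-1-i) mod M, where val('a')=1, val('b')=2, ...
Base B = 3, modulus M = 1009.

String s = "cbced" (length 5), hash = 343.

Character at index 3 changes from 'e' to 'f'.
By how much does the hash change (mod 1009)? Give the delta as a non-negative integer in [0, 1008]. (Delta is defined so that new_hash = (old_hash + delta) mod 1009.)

Answer: 3

Derivation:
Delta formula: (val(new) - val(old)) * B^(n-1-k) mod M
  val('f') - val('e') = 6 - 5 = 1
  B^(n-1-k) = 3^1 mod 1009 = 3
  Delta = 1 * 3 mod 1009 = 3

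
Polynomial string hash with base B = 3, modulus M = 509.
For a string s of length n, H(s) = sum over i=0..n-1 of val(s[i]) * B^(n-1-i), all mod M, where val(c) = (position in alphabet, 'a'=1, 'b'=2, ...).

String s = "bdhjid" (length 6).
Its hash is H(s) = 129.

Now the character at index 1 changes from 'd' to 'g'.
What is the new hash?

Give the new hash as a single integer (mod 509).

Answer: 372

Derivation:
val('d') = 4, val('g') = 7
Position k = 1, exponent = n-1-k = 4
B^4 mod M = 3^4 mod 509 = 81
Delta = (7 - 4) * 81 mod 509 = 243
New hash = (129 + 243) mod 509 = 372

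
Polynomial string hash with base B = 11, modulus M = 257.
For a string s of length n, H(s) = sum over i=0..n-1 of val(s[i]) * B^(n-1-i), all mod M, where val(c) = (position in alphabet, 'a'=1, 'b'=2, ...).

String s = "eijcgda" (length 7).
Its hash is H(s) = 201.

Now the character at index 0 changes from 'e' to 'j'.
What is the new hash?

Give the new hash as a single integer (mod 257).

val('e') = 5, val('j') = 10
Position k = 0, exponent = n-1-k = 6
B^6 mod M = 11^6 mod 257 = 60
Delta = (10 - 5) * 60 mod 257 = 43
New hash = (201 + 43) mod 257 = 244

Answer: 244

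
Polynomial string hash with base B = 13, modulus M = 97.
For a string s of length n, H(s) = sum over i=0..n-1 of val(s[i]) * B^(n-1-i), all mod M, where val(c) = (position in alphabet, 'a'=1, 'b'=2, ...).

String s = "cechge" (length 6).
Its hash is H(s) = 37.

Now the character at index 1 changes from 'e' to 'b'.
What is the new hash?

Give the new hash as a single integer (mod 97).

val('e') = 5, val('b') = 2
Position k = 1, exponent = n-1-k = 4
B^4 mod M = 13^4 mod 97 = 43
Delta = (2 - 5) * 43 mod 97 = 65
New hash = (37 + 65) mod 97 = 5

Answer: 5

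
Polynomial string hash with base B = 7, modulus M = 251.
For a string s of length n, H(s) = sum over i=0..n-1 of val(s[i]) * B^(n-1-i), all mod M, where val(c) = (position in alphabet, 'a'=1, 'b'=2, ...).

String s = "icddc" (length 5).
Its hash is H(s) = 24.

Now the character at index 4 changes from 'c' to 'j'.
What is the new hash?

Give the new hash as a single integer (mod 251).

val('c') = 3, val('j') = 10
Position k = 4, exponent = n-1-k = 0
B^0 mod M = 7^0 mod 251 = 1
Delta = (10 - 3) * 1 mod 251 = 7
New hash = (24 + 7) mod 251 = 31

Answer: 31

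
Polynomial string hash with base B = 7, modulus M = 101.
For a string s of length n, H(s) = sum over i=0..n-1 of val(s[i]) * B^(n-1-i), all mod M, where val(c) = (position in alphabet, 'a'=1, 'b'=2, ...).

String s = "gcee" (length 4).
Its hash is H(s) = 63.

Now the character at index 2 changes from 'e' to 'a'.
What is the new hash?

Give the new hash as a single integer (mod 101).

Answer: 35

Derivation:
val('e') = 5, val('a') = 1
Position k = 2, exponent = n-1-k = 1
B^1 mod M = 7^1 mod 101 = 7
Delta = (1 - 5) * 7 mod 101 = 73
New hash = (63 + 73) mod 101 = 35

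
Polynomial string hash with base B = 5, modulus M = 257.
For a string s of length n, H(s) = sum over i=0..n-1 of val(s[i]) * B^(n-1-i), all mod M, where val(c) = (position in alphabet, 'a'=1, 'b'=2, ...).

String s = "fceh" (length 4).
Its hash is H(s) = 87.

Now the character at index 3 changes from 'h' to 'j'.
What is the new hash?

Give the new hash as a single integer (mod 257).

Answer: 89

Derivation:
val('h') = 8, val('j') = 10
Position k = 3, exponent = n-1-k = 0
B^0 mod M = 5^0 mod 257 = 1
Delta = (10 - 8) * 1 mod 257 = 2
New hash = (87 + 2) mod 257 = 89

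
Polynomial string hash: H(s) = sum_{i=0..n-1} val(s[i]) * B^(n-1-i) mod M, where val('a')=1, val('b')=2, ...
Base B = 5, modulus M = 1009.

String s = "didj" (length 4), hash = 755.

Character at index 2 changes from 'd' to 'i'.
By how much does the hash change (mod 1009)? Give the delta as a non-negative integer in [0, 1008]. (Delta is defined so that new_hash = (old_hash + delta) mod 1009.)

Answer: 25

Derivation:
Delta formula: (val(new) - val(old)) * B^(n-1-k) mod M
  val('i') - val('d') = 9 - 4 = 5
  B^(n-1-k) = 5^1 mod 1009 = 5
  Delta = 5 * 5 mod 1009 = 25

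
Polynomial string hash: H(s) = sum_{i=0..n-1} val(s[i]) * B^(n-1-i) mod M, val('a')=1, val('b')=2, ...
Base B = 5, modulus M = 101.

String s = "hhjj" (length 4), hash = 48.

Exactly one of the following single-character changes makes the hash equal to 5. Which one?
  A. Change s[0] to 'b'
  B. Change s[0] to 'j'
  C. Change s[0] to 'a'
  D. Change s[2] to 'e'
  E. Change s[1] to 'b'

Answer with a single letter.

Option A: s[0]='h'->'b', delta=(2-8)*5^3 mod 101 = 58, hash=48+58 mod 101 = 5 <-- target
Option B: s[0]='h'->'j', delta=(10-8)*5^3 mod 101 = 48, hash=48+48 mod 101 = 96
Option C: s[0]='h'->'a', delta=(1-8)*5^3 mod 101 = 34, hash=48+34 mod 101 = 82
Option D: s[2]='j'->'e', delta=(5-10)*5^1 mod 101 = 76, hash=48+76 mod 101 = 23
Option E: s[1]='h'->'b', delta=(2-8)*5^2 mod 101 = 52, hash=48+52 mod 101 = 100

Answer: A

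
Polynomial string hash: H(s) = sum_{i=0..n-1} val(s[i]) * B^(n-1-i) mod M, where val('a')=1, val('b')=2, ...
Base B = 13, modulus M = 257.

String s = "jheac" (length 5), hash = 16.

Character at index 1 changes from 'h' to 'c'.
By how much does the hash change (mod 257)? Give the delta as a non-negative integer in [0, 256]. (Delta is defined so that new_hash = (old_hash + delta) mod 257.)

Answer: 66

Derivation:
Delta formula: (val(new) - val(old)) * B^(n-1-k) mod M
  val('c') - val('h') = 3 - 8 = -5
  B^(n-1-k) = 13^3 mod 257 = 141
  Delta = -5 * 141 mod 257 = 66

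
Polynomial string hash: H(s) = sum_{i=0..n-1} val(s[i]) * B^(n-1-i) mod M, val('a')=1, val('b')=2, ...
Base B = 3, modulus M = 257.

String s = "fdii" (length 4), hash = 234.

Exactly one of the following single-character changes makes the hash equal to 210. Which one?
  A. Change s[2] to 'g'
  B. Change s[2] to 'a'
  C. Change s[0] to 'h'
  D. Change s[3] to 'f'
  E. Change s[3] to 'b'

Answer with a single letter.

Answer: B

Derivation:
Option A: s[2]='i'->'g', delta=(7-9)*3^1 mod 257 = 251, hash=234+251 mod 257 = 228
Option B: s[2]='i'->'a', delta=(1-9)*3^1 mod 257 = 233, hash=234+233 mod 257 = 210 <-- target
Option C: s[0]='f'->'h', delta=(8-6)*3^3 mod 257 = 54, hash=234+54 mod 257 = 31
Option D: s[3]='i'->'f', delta=(6-9)*3^0 mod 257 = 254, hash=234+254 mod 257 = 231
Option E: s[3]='i'->'b', delta=(2-9)*3^0 mod 257 = 250, hash=234+250 mod 257 = 227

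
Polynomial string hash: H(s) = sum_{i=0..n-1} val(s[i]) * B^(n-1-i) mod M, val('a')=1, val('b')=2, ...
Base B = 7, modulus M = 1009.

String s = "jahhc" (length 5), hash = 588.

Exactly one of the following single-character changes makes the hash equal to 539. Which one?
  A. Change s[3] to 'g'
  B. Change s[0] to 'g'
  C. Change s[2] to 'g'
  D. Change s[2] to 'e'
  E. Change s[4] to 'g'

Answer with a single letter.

Option A: s[3]='h'->'g', delta=(7-8)*7^1 mod 1009 = 1002, hash=588+1002 mod 1009 = 581
Option B: s[0]='j'->'g', delta=(7-10)*7^4 mod 1009 = 869, hash=588+869 mod 1009 = 448
Option C: s[2]='h'->'g', delta=(7-8)*7^2 mod 1009 = 960, hash=588+960 mod 1009 = 539 <-- target
Option D: s[2]='h'->'e', delta=(5-8)*7^2 mod 1009 = 862, hash=588+862 mod 1009 = 441
Option E: s[4]='c'->'g', delta=(7-3)*7^0 mod 1009 = 4, hash=588+4 mod 1009 = 592

Answer: C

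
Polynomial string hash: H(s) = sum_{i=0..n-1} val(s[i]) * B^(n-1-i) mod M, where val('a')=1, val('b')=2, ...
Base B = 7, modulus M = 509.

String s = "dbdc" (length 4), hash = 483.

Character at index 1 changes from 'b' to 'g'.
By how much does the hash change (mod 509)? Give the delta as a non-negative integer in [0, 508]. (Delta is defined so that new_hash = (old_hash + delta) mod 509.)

Answer: 245

Derivation:
Delta formula: (val(new) - val(old)) * B^(n-1-k) mod M
  val('g') - val('b') = 7 - 2 = 5
  B^(n-1-k) = 7^2 mod 509 = 49
  Delta = 5 * 49 mod 509 = 245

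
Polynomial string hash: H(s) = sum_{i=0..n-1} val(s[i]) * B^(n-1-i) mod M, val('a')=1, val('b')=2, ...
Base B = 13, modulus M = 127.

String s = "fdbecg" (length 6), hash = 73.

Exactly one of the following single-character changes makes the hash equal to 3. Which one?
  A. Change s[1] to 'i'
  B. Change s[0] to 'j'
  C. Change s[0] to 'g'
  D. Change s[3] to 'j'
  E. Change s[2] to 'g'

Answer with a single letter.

Answer: A

Derivation:
Option A: s[1]='d'->'i', delta=(9-4)*13^4 mod 127 = 57, hash=73+57 mod 127 = 3 <-- target
Option B: s[0]='f'->'j', delta=(10-6)*13^5 mod 127 = 34, hash=73+34 mod 127 = 107
Option C: s[0]='f'->'g', delta=(7-6)*13^5 mod 127 = 72, hash=73+72 mod 127 = 18
Option D: s[3]='e'->'j', delta=(10-5)*13^2 mod 127 = 83, hash=73+83 mod 127 = 29
Option E: s[2]='b'->'g', delta=(7-2)*13^3 mod 127 = 63, hash=73+63 mod 127 = 9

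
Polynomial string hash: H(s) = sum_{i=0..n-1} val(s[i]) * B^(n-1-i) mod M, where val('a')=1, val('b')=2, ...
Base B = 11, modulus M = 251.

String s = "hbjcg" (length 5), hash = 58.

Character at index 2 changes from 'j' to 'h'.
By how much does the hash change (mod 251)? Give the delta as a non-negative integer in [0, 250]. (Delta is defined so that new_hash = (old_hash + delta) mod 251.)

Delta formula: (val(new) - val(old)) * B^(n-1-k) mod M
  val('h') - val('j') = 8 - 10 = -2
  B^(n-1-k) = 11^2 mod 251 = 121
  Delta = -2 * 121 mod 251 = 9

Answer: 9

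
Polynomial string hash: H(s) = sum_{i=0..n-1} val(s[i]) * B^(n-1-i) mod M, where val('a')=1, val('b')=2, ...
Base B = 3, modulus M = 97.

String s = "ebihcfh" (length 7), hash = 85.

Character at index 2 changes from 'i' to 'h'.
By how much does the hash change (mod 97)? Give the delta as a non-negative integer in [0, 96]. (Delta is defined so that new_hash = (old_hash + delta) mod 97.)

Delta formula: (val(new) - val(old)) * B^(n-1-k) mod M
  val('h') - val('i') = 8 - 9 = -1
  B^(n-1-k) = 3^4 mod 97 = 81
  Delta = -1 * 81 mod 97 = 16

Answer: 16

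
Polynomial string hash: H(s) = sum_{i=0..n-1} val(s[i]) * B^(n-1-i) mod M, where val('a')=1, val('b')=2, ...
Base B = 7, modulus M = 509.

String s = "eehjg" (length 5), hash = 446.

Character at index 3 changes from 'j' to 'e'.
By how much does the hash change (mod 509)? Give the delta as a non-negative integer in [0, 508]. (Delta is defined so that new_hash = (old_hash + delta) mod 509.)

Delta formula: (val(new) - val(old)) * B^(n-1-k) mod M
  val('e') - val('j') = 5 - 10 = -5
  B^(n-1-k) = 7^1 mod 509 = 7
  Delta = -5 * 7 mod 509 = 474

Answer: 474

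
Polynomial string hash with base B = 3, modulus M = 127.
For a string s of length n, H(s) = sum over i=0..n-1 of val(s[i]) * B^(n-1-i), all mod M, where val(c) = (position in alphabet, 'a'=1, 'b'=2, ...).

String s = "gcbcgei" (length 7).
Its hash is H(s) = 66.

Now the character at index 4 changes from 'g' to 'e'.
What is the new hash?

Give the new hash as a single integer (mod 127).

val('g') = 7, val('e') = 5
Position k = 4, exponent = n-1-k = 2
B^2 mod M = 3^2 mod 127 = 9
Delta = (5 - 7) * 9 mod 127 = 109
New hash = (66 + 109) mod 127 = 48

Answer: 48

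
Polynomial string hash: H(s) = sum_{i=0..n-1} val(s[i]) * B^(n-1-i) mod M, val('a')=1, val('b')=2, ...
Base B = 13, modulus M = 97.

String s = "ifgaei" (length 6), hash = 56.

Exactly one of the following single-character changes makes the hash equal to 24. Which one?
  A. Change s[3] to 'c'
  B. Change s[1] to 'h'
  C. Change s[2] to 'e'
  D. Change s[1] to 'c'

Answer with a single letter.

Option A: s[3]='a'->'c', delta=(3-1)*13^2 mod 97 = 47, hash=56+47 mod 97 = 6
Option B: s[1]='f'->'h', delta=(8-6)*13^4 mod 97 = 86, hash=56+86 mod 97 = 45
Option C: s[2]='g'->'e', delta=(5-7)*13^3 mod 97 = 68, hash=56+68 mod 97 = 27
Option D: s[1]='f'->'c', delta=(3-6)*13^4 mod 97 = 65, hash=56+65 mod 97 = 24 <-- target

Answer: D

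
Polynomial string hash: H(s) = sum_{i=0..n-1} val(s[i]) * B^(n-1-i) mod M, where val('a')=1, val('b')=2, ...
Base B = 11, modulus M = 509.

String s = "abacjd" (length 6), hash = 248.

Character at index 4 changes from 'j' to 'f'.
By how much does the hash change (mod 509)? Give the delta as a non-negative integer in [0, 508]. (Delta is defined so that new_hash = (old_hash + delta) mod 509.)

Delta formula: (val(new) - val(old)) * B^(n-1-k) mod M
  val('f') - val('j') = 6 - 10 = -4
  B^(n-1-k) = 11^1 mod 509 = 11
  Delta = -4 * 11 mod 509 = 465

Answer: 465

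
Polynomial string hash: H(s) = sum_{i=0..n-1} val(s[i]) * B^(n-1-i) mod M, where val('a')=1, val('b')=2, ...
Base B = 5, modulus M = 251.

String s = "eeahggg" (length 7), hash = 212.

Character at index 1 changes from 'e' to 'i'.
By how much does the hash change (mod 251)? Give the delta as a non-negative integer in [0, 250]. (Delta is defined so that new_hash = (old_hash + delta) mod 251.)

Delta formula: (val(new) - val(old)) * B^(n-1-k) mod M
  val('i') - val('e') = 9 - 5 = 4
  B^(n-1-k) = 5^5 mod 251 = 113
  Delta = 4 * 113 mod 251 = 201

Answer: 201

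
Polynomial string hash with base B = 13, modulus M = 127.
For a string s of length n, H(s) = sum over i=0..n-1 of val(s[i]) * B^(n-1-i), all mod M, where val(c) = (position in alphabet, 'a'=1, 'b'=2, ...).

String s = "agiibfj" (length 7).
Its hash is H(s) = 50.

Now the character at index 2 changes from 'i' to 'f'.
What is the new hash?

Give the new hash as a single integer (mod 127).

val('i') = 9, val('f') = 6
Position k = 2, exponent = n-1-k = 4
B^4 mod M = 13^4 mod 127 = 113
Delta = (6 - 9) * 113 mod 127 = 42
New hash = (50 + 42) mod 127 = 92

Answer: 92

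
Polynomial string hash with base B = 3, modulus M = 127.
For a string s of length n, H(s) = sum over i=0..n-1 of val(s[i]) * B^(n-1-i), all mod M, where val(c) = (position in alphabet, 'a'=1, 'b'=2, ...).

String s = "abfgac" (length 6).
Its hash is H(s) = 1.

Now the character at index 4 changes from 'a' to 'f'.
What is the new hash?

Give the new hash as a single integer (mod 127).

val('a') = 1, val('f') = 6
Position k = 4, exponent = n-1-k = 1
B^1 mod M = 3^1 mod 127 = 3
Delta = (6 - 1) * 3 mod 127 = 15
New hash = (1 + 15) mod 127 = 16

Answer: 16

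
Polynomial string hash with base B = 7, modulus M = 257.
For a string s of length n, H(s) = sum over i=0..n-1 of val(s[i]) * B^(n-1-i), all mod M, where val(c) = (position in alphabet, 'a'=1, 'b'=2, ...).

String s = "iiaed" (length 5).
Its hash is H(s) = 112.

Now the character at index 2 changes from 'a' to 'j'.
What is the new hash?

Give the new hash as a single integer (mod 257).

Answer: 39

Derivation:
val('a') = 1, val('j') = 10
Position k = 2, exponent = n-1-k = 2
B^2 mod M = 7^2 mod 257 = 49
Delta = (10 - 1) * 49 mod 257 = 184
New hash = (112 + 184) mod 257 = 39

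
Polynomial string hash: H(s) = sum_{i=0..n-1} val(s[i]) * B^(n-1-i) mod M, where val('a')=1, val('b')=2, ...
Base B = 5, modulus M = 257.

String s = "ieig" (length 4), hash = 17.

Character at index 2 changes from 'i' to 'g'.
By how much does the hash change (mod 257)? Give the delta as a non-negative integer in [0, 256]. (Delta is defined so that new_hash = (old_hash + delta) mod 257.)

Answer: 247

Derivation:
Delta formula: (val(new) - val(old)) * B^(n-1-k) mod M
  val('g') - val('i') = 7 - 9 = -2
  B^(n-1-k) = 5^1 mod 257 = 5
  Delta = -2 * 5 mod 257 = 247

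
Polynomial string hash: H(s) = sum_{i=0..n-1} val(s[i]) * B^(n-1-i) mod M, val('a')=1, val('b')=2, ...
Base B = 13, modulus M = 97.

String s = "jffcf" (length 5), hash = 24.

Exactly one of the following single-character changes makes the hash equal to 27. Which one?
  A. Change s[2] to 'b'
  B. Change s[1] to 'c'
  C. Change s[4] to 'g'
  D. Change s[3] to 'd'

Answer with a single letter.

Answer: A

Derivation:
Option A: s[2]='f'->'b', delta=(2-6)*13^2 mod 97 = 3, hash=24+3 mod 97 = 27 <-- target
Option B: s[1]='f'->'c', delta=(3-6)*13^3 mod 97 = 5, hash=24+5 mod 97 = 29
Option C: s[4]='f'->'g', delta=(7-6)*13^0 mod 97 = 1, hash=24+1 mod 97 = 25
Option D: s[3]='c'->'d', delta=(4-3)*13^1 mod 97 = 13, hash=24+13 mod 97 = 37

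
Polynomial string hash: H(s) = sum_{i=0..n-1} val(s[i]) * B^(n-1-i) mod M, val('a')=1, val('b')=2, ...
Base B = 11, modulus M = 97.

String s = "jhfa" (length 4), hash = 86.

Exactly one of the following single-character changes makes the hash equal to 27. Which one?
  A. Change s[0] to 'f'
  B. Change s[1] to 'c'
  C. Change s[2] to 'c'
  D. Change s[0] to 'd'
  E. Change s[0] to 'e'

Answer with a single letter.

Option A: s[0]='j'->'f', delta=(6-10)*11^3 mod 97 = 11, hash=86+11 mod 97 = 0
Option B: s[1]='h'->'c', delta=(3-8)*11^2 mod 97 = 74, hash=86+74 mod 97 = 63
Option C: s[2]='f'->'c', delta=(3-6)*11^1 mod 97 = 64, hash=86+64 mod 97 = 53
Option D: s[0]='j'->'d', delta=(4-10)*11^3 mod 97 = 65, hash=86+65 mod 97 = 54
Option E: s[0]='j'->'e', delta=(5-10)*11^3 mod 97 = 38, hash=86+38 mod 97 = 27 <-- target

Answer: E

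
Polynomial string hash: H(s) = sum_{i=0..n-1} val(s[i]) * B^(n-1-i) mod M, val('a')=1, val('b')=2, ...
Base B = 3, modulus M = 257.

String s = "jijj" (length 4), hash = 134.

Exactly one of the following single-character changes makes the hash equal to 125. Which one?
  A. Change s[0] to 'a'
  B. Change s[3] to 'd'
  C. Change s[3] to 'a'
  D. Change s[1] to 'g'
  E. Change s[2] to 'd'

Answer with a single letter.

Option A: s[0]='j'->'a', delta=(1-10)*3^3 mod 257 = 14, hash=134+14 mod 257 = 148
Option B: s[3]='j'->'d', delta=(4-10)*3^0 mod 257 = 251, hash=134+251 mod 257 = 128
Option C: s[3]='j'->'a', delta=(1-10)*3^0 mod 257 = 248, hash=134+248 mod 257 = 125 <-- target
Option D: s[1]='i'->'g', delta=(7-9)*3^2 mod 257 = 239, hash=134+239 mod 257 = 116
Option E: s[2]='j'->'d', delta=(4-10)*3^1 mod 257 = 239, hash=134+239 mod 257 = 116

Answer: C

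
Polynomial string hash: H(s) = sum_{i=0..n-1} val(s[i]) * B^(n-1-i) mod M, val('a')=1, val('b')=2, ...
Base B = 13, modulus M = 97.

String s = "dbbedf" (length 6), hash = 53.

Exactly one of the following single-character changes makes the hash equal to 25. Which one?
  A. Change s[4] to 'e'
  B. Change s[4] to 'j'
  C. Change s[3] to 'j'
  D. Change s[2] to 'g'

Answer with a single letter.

Answer: C

Derivation:
Option A: s[4]='d'->'e', delta=(5-4)*13^1 mod 97 = 13, hash=53+13 mod 97 = 66
Option B: s[4]='d'->'j', delta=(10-4)*13^1 mod 97 = 78, hash=53+78 mod 97 = 34
Option C: s[3]='e'->'j', delta=(10-5)*13^2 mod 97 = 69, hash=53+69 mod 97 = 25 <-- target
Option D: s[2]='b'->'g', delta=(7-2)*13^3 mod 97 = 24, hash=53+24 mod 97 = 77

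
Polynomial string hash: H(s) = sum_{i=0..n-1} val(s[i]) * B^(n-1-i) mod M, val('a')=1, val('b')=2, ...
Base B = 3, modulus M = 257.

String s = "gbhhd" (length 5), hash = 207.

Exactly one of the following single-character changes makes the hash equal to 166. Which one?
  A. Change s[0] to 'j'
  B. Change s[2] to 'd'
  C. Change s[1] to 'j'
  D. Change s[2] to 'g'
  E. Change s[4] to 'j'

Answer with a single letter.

Option A: s[0]='g'->'j', delta=(10-7)*3^4 mod 257 = 243, hash=207+243 mod 257 = 193
Option B: s[2]='h'->'d', delta=(4-8)*3^2 mod 257 = 221, hash=207+221 mod 257 = 171
Option C: s[1]='b'->'j', delta=(10-2)*3^3 mod 257 = 216, hash=207+216 mod 257 = 166 <-- target
Option D: s[2]='h'->'g', delta=(7-8)*3^2 mod 257 = 248, hash=207+248 mod 257 = 198
Option E: s[4]='d'->'j', delta=(10-4)*3^0 mod 257 = 6, hash=207+6 mod 257 = 213

Answer: C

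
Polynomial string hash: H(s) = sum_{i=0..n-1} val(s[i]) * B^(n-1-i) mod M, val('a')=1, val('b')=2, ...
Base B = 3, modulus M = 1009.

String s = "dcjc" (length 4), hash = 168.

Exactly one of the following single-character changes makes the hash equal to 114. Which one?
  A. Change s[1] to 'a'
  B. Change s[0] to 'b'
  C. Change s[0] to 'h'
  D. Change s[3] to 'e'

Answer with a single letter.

Option A: s[1]='c'->'a', delta=(1-3)*3^2 mod 1009 = 991, hash=168+991 mod 1009 = 150
Option B: s[0]='d'->'b', delta=(2-4)*3^3 mod 1009 = 955, hash=168+955 mod 1009 = 114 <-- target
Option C: s[0]='d'->'h', delta=(8-4)*3^3 mod 1009 = 108, hash=168+108 mod 1009 = 276
Option D: s[3]='c'->'e', delta=(5-3)*3^0 mod 1009 = 2, hash=168+2 mod 1009 = 170

Answer: B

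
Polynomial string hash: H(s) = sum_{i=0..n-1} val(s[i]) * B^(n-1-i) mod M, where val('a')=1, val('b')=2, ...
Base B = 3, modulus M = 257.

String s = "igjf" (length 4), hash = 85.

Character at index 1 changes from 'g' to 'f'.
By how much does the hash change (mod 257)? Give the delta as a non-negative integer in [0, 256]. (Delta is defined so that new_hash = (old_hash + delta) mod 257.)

Answer: 248

Derivation:
Delta formula: (val(new) - val(old)) * B^(n-1-k) mod M
  val('f') - val('g') = 6 - 7 = -1
  B^(n-1-k) = 3^2 mod 257 = 9
  Delta = -1 * 9 mod 257 = 248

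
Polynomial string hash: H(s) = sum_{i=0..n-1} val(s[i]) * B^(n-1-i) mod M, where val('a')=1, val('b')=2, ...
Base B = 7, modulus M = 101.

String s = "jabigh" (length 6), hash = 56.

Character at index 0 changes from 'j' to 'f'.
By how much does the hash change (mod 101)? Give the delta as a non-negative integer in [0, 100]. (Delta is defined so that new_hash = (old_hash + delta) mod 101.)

Delta formula: (val(new) - val(old)) * B^(n-1-k) mod M
  val('f') - val('j') = 6 - 10 = -4
  B^(n-1-k) = 7^5 mod 101 = 41
  Delta = -4 * 41 mod 101 = 38

Answer: 38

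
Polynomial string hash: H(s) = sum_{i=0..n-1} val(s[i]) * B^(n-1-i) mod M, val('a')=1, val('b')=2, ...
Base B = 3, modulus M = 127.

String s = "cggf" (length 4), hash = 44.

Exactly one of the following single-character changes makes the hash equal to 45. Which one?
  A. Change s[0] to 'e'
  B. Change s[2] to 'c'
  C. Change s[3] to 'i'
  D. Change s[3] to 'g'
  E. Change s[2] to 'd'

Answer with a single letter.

Option A: s[0]='c'->'e', delta=(5-3)*3^3 mod 127 = 54, hash=44+54 mod 127 = 98
Option B: s[2]='g'->'c', delta=(3-7)*3^1 mod 127 = 115, hash=44+115 mod 127 = 32
Option C: s[3]='f'->'i', delta=(9-6)*3^0 mod 127 = 3, hash=44+3 mod 127 = 47
Option D: s[3]='f'->'g', delta=(7-6)*3^0 mod 127 = 1, hash=44+1 mod 127 = 45 <-- target
Option E: s[2]='g'->'d', delta=(4-7)*3^1 mod 127 = 118, hash=44+118 mod 127 = 35

Answer: D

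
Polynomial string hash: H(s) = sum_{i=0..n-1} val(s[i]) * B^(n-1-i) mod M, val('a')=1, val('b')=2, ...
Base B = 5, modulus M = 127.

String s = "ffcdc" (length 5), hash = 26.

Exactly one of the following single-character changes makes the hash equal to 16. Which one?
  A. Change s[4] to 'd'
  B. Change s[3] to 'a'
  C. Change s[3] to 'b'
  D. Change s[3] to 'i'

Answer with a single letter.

Answer: C

Derivation:
Option A: s[4]='c'->'d', delta=(4-3)*5^0 mod 127 = 1, hash=26+1 mod 127 = 27
Option B: s[3]='d'->'a', delta=(1-4)*5^1 mod 127 = 112, hash=26+112 mod 127 = 11
Option C: s[3]='d'->'b', delta=(2-4)*5^1 mod 127 = 117, hash=26+117 mod 127 = 16 <-- target
Option D: s[3]='d'->'i', delta=(9-4)*5^1 mod 127 = 25, hash=26+25 mod 127 = 51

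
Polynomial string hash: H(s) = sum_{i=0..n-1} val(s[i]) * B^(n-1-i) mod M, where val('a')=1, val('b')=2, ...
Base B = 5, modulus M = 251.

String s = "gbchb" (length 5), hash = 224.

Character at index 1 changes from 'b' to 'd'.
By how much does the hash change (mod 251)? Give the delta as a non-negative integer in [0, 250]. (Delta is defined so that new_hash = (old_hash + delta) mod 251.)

Answer: 250

Derivation:
Delta formula: (val(new) - val(old)) * B^(n-1-k) mod M
  val('d') - val('b') = 4 - 2 = 2
  B^(n-1-k) = 5^3 mod 251 = 125
  Delta = 2 * 125 mod 251 = 250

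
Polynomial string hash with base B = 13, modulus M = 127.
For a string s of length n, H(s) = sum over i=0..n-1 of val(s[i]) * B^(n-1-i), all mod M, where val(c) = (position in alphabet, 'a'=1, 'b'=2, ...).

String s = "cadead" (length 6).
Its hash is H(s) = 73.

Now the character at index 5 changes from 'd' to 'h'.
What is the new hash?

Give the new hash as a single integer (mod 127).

Answer: 77

Derivation:
val('d') = 4, val('h') = 8
Position k = 5, exponent = n-1-k = 0
B^0 mod M = 13^0 mod 127 = 1
Delta = (8 - 4) * 1 mod 127 = 4
New hash = (73 + 4) mod 127 = 77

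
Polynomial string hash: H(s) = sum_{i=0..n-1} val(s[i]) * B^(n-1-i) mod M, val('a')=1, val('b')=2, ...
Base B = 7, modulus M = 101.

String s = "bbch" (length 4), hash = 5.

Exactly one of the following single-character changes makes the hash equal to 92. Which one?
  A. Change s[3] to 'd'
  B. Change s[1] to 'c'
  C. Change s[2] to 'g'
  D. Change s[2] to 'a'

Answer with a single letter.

Option A: s[3]='h'->'d', delta=(4-8)*7^0 mod 101 = 97, hash=5+97 mod 101 = 1
Option B: s[1]='b'->'c', delta=(3-2)*7^2 mod 101 = 49, hash=5+49 mod 101 = 54
Option C: s[2]='c'->'g', delta=(7-3)*7^1 mod 101 = 28, hash=5+28 mod 101 = 33
Option D: s[2]='c'->'a', delta=(1-3)*7^1 mod 101 = 87, hash=5+87 mod 101 = 92 <-- target

Answer: D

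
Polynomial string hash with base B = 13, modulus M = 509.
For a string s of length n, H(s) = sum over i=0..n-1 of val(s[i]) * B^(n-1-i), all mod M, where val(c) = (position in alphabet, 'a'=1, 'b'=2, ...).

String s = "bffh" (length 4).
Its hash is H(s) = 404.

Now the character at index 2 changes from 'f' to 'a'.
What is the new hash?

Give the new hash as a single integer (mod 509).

Answer: 339

Derivation:
val('f') = 6, val('a') = 1
Position k = 2, exponent = n-1-k = 1
B^1 mod M = 13^1 mod 509 = 13
Delta = (1 - 6) * 13 mod 509 = 444
New hash = (404 + 444) mod 509 = 339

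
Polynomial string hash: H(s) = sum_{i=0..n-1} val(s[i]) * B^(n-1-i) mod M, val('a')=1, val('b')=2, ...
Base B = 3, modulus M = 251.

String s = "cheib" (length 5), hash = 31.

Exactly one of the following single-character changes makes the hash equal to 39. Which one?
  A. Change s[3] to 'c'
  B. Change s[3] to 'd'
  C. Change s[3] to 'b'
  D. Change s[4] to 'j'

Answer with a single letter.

Answer: D

Derivation:
Option A: s[3]='i'->'c', delta=(3-9)*3^1 mod 251 = 233, hash=31+233 mod 251 = 13
Option B: s[3]='i'->'d', delta=(4-9)*3^1 mod 251 = 236, hash=31+236 mod 251 = 16
Option C: s[3]='i'->'b', delta=(2-9)*3^1 mod 251 = 230, hash=31+230 mod 251 = 10
Option D: s[4]='b'->'j', delta=(10-2)*3^0 mod 251 = 8, hash=31+8 mod 251 = 39 <-- target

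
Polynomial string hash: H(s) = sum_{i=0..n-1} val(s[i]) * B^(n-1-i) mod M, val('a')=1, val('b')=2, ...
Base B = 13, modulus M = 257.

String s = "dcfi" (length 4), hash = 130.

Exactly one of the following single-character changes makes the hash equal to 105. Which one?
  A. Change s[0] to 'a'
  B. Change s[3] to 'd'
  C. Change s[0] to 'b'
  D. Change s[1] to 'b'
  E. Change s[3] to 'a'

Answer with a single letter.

Option A: s[0]='d'->'a', delta=(1-4)*13^3 mod 257 = 91, hash=130+91 mod 257 = 221
Option B: s[3]='i'->'d', delta=(4-9)*13^0 mod 257 = 252, hash=130+252 mod 257 = 125
Option C: s[0]='d'->'b', delta=(2-4)*13^3 mod 257 = 232, hash=130+232 mod 257 = 105 <-- target
Option D: s[1]='c'->'b', delta=(2-3)*13^2 mod 257 = 88, hash=130+88 mod 257 = 218
Option E: s[3]='i'->'a', delta=(1-9)*13^0 mod 257 = 249, hash=130+249 mod 257 = 122

Answer: C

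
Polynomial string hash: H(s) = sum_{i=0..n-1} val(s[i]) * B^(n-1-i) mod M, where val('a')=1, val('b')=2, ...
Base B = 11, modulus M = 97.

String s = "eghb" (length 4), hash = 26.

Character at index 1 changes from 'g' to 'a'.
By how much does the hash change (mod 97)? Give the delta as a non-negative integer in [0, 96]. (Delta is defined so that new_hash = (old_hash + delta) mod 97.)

Delta formula: (val(new) - val(old)) * B^(n-1-k) mod M
  val('a') - val('g') = 1 - 7 = -6
  B^(n-1-k) = 11^2 mod 97 = 24
  Delta = -6 * 24 mod 97 = 50

Answer: 50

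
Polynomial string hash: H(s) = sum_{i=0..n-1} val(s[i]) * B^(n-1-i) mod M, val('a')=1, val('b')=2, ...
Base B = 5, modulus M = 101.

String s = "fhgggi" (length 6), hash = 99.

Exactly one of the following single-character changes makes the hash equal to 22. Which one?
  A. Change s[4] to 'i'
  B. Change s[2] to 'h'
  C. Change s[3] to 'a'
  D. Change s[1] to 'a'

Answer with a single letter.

Answer: B

Derivation:
Option A: s[4]='g'->'i', delta=(9-7)*5^1 mod 101 = 10, hash=99+10 mod 101 = 8
Option B: s[2]='g'->'h', delta=(8-7)*5^3 mod 101 = 24, hash=99+24 mod 101 = 22 <-- target
Option C: s[3]='g'->'a', delta=(1-7)*5^2 mod 101 = 52, hash=99+52 mod 101 = 50
Option D: s[1]='h'->'a', delta=(1-8)*5^4 mod 101 = 69, hash=99+69 mod 101 = 67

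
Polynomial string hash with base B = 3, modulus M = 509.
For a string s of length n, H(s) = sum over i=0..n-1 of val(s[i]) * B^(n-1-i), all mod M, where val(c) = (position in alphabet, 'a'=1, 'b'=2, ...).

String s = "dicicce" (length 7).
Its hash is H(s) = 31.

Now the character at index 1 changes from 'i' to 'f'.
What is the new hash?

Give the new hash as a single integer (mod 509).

Answer: 320

Derivation:
val('i') = 9, val('f') = 6
Position k = 1, exponent = n-1-k = 5
B^5 mod M = 3^5 mod 509 = 243
Delta = (6 - 9) * 243 mod 509 = 289
New hash = (31 + 289) mod 509 = 320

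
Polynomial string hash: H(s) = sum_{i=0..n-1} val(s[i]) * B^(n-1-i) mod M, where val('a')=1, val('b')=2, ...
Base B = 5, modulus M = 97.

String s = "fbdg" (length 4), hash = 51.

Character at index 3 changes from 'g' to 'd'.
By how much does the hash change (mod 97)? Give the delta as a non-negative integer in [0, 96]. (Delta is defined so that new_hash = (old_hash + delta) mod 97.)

Delta formula: (val(new) - val(old)) * B^(n-1-k) mod M
  val('d') - val('g') = 4 - 7 = -3
  B^(n-1-k) = 5^0 mod 97 = 1
  Delta = -3 * 1 mod 97 = 94

Answer: 94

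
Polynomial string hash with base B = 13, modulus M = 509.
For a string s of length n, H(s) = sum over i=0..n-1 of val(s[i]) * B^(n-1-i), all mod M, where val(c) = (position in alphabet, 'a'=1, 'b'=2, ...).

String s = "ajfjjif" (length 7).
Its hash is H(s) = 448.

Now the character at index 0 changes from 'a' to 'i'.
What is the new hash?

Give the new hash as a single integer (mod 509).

val('a') = 1, val('i') = 9
Position k = 0, exponent = n-1-k = 6
B^6 mod M = 13^6 mod 509 = 471
Delta = (9 - 1) * 471 mod 509 = 205
New hash = (448 + 205) mod 509 = 144

Answer: 144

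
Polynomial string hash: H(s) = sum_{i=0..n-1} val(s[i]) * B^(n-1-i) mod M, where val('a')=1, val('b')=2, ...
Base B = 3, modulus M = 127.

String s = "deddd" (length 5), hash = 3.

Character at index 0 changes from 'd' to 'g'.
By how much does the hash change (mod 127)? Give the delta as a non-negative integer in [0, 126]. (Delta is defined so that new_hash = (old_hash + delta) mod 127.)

Delta formula: (val(new) - val(old)) * B^(n-1-k) mod M
  val('g') - val('d') = 7 - 4 = 3
  B^(n-1-k) = 3^4 mod 127 = 81
  Delta = 3 * 81 mod 127 = 116

Answer: 116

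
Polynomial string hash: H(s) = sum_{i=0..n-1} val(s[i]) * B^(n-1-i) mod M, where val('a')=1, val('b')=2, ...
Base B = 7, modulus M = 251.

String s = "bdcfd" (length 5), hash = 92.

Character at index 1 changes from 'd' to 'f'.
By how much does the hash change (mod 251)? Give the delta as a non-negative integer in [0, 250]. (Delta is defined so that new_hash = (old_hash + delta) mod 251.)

Delta formula: (val(new) - val(old)) * B^(n-1-k) mod M
  val('f') - val('d') = 6 - 4 = 2
  B^(n-1-k) = 7^3 mod 251 = 92
  Delta = 2 * 92 mod 251 = 184

Answer: 184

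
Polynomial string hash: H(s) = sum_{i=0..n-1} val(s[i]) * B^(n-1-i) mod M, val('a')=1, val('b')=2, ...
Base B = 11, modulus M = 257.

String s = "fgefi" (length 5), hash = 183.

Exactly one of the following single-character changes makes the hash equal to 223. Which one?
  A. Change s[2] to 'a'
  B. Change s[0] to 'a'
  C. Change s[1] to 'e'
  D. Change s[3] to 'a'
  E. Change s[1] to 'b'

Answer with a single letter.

Answer: B

Derivation:
Option A: s[2]='e'->'a', delta=(1-5)*11^2 mod 257 = 30, hash=183+30 mod 257 = 213
Option B: s[0]='f'->'a', delta=(1-6)*11^4 mod 257 = 40, hash=183+40 mod 257 = 223 <-- target
Option C: s[1]='g'->'e', delta=(5-7)*11^3 mod 257 = 165, hash=183+165 mod 257 = 91
Option D: s[3]='f'->'a', delta=(1-6)*11^1 mod 257 = 202, hash=183+202 mod 257 = 128
Option E: s[1]='g'->'b', delta=(2-7)*11^3 mod 257 = 27, hash=183+27 mod 257 = 210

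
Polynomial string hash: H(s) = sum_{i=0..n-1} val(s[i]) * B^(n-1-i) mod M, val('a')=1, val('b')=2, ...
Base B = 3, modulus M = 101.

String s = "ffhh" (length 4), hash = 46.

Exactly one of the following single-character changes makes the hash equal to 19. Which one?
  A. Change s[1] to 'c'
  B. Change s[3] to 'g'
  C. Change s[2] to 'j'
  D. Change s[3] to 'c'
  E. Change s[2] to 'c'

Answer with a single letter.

Option A: s[1]='f'->'c', delta=(3-6)*3^2 mod 101 = 74, hash=46+74 mod 101 = 19 <-- target
Option B: s[3]='h'->'g', delta=(7-8)*3^0 mod 101 = 100, hash=46+100 mod 101 = 45
Option C: s[2]='h'->'j', delta=(10-8)*3^1 mod 101 = 6, hash=46+6 mod 101 = 52
Option D: s[3]='h'->'c', delta=(3-8)*3^0 mod 101 = 96, hash=46+96 mod 101 = 41
Option E: s[2]='h'->'c', delta=(3-8)*3^1 mod 101 = 86, hash=46+86 mod 101 = 31

Answer: A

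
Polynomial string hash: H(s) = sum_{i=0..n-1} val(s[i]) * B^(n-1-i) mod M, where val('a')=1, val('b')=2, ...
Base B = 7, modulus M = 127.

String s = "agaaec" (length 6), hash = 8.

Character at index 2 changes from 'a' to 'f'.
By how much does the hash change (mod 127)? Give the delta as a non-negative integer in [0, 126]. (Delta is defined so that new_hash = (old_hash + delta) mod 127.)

Answer: 64

Derivation:
Delta formula: (val(new) - val(old)) * B^(n-1-k) mod M
  val('f') - val('a') = 6 - 1 = 5
  B^(n-1-k) = 7^3 mod 127 = 89
  Delta = 5 * 89 mod 127 = 64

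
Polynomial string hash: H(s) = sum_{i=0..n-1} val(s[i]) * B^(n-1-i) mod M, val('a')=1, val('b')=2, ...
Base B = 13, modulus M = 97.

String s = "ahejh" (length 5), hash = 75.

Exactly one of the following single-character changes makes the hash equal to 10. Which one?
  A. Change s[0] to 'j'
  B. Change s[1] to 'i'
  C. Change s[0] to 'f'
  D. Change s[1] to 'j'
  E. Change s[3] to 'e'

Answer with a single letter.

Answer: E

Derivation:
Option A: s[0]='a'->'j', delta=(10-1)*13^4 mod 97 = 96, hash=75+96 mod 97 = 74
Option B: s[1]='h'->'i', delta=(9-8)*13^3 mod 97 = 63, hash=75+63 mod 97 = 41
Option C: s[0]='a'->'f', delta=(6-1)*13^4 mod 97 = 21, hash=75+21 mod 97 = 96
Option D: s[1]='h'->'j', delta=(10-8)*13^3 mod 97 = 29, hash=75+29 mod 97 = 7
Option E: s[3]='j'->'e', delta=(5-10)*13^1 mod 97 = 32, hash=75+32 mod 97 = 10 <-- target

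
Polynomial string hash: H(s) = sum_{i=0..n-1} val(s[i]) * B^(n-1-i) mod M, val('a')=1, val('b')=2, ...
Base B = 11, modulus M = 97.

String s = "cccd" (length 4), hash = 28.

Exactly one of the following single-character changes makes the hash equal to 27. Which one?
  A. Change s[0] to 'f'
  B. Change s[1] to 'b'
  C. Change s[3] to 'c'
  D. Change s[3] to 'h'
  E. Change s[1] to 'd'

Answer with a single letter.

Answer: C

Derivation:
Option A: s[0]='c'->'f', delta=(6-3)*11^3 mod 97 = 16, hash=28+16 mod 97 = 44
Option B: s[1]='c'->'b', delta=(2-3)*11^2 mod 97 = 73, hash=28+73 mod 97 = 4
Option C: s[3]='d'->'c', delta=(3-4)*11^0 mod 97 = 96, hash=28+96 mod 97 = 27 <-- target
Option D: s[3]='d'->'h', delta=(8-4)*11^0 mod 97 = 4, hash=28+4 mod 97 = 32
Option E: s[1]='c'->'d', delta=(4-3)*11^2 mod 97 = 24, hash=28+24 mod 97 = 52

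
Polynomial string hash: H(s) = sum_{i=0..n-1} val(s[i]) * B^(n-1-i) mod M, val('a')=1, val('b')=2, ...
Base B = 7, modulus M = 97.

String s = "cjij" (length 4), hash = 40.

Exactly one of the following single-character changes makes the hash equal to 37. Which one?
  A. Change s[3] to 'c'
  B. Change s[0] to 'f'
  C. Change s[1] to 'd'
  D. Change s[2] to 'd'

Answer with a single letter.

Option A: s[3]='j'->'c', delta=(3-10)*7^0 mod 97 = 90, hash=40+90 mod 97 = 33
Option B: s[0]='c'->'f', delta=(6-3)*7^3 mod 97 = 59, hash=40+59 mod 97 = 2
Option C: s[1]='j'->'d', delta=(4-10)*7^2 mod 97 = 94, hash=40+94 mod 97 = 37 <-- target
Option D: s[2]='i'->'d', delta=(4-9)*7^1 mod 97 = 62, hash=40+62 mod 97 = 5

Answer: C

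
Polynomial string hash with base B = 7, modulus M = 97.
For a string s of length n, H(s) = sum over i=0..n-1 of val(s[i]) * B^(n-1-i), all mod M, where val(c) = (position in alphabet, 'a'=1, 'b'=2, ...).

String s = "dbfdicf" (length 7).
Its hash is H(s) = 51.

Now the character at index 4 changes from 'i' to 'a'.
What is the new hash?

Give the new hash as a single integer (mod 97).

val('i') = 9, val('a') = 1
Position k = 4, exponent = n-1-k = 2
B^2 mod M = 7^2 mod 97 = 49
Delta = (1 - 9) * 49 mod 97 = 93
New hash = (51 + 93) mod 97 = 47

Answer: 47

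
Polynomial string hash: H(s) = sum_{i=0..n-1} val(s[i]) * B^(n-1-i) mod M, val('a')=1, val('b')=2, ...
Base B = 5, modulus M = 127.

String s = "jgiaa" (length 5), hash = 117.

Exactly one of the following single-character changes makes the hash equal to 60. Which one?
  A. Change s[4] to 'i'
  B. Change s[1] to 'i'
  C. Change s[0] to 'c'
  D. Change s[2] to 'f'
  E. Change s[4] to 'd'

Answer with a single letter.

Option A: s[4]='a'->'i', delta=(9-1)*5^0 mod 127 = 8, hash=117+8 mod 127 = 125
Option B: s[1]='g'->'i', delta=(9-7)*5^3 mod 127 = 123, hash=117+123 mod 127 = 113
Option C: s[0]='j'->'c', delta=(3-10)*5^4 mod 127 = 70, hash=117+70 mod 127 = 60 <-- target
Option D: s[2]='i'->'f', delta=(6-9)*5^2 mod 127 = 52, hash=117+52 mod 127 = 42
Option E: s[4]='a'->'d', delta=(4-1)*5^0 mod 127 = 3, hash=117+3 mod 127 = 120

Answer: C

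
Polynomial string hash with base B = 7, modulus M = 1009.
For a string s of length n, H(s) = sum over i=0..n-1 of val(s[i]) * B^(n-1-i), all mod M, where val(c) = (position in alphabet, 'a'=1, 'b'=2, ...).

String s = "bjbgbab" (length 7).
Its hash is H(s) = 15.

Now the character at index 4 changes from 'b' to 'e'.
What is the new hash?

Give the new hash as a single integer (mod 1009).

val('b') = 2, val('e') = 5
Position k = 4, exponent = n-1-k = 2
B^2 mod M = 7^2 mod 1009 = 49
Delta = (5 - 2) * 49 mod 1009 = 147
New hash = (15 + 147) mod 1009 = 162

Answer: 162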